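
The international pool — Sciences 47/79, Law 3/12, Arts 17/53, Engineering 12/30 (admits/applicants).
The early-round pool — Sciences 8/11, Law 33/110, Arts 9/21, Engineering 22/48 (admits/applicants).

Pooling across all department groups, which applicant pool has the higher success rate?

the international pool

Sciences: the international pool 47/79 = 59.5%, the early-round pool 8/11 = 72.7% → the early-round pool
Law: the international pool 3/12 = 25.0%, the early-round pool 33/110 = 30.0% → the early-round pool
Arts: the international pool 17/53 = 32.1%, the early-round pool 9/21 = 42.9% → the early-round pool
Engineering: the international pool 12/30 = 40.0%, the early-round pool 22/48 = 45.8% → the early-round pool
Overall: the international pool 79/174 = 45.4%, the early-round pool 72/190 = 37.9% → the international pool
(The early-round pool wins every department group but the international pool wins overall — the early-round pool's applicants skew toward the low-rate Law group.)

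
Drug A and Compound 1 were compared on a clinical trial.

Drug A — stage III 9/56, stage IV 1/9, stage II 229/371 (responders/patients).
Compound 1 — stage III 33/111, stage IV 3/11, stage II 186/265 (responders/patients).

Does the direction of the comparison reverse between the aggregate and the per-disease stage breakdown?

No

Stage III: Drug A 9/56 = 16.1%, Compound 1 33/111 = 29.7% → Compound 1
Stage IV: Drug A 1/9 = 11.1%, Compound 1 3/11 = 27.3% → Compound 1
Stage II: Drug A 229/371 = 61.7%, Compound 1 186/265 = 70.2% → Compound 1
Overall: Drug A 239/436 = 54.8%, Compound 1 222/387 = 57.4% → Compound 1
Compound 1 wins overall and in every disease group — no reversal.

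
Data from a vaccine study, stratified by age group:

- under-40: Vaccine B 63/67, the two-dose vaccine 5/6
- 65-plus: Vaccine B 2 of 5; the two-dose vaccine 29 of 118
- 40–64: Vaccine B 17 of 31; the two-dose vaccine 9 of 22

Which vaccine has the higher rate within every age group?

Under-40: Vaccine B 63/67 = 94.0%, the two-dose vaccine 5/6 = 83.3% → Vaccine B
65-plus: Vaccine B 2/5 = 40.0%, the two-dose vaccine 29/118 = 24.6% → Vaccine B
40–64: Vaccine B 17/31 = 54.8%, the two-dose vaccine 9/22 = 40.9% → Vaccine B
Vaccine B has the higher rate in all 3 groups.

Vaccine B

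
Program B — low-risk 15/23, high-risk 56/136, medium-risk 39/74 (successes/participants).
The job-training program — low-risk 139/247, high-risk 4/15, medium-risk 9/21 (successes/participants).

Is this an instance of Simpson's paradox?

Yes

Low-risk: Program B 15/23 = 65.2%, the job-training program 139/247 = 56.3% → Program B
High-risk: Program B 56/136 = 41.2%, the job-training program 4/15 = 26.7% → Program B
Medium-risk: Program B 39/74 = 52.7%, the job-training program 9/21 = 42.9% → Program B
Overall: Program B 110/233 = 47.2%, the job-training program 152/283 = 53.7% → the job-training program
Program B wins each risk group but the job-training program wins overall — the comparison reverses. Program B's participants skew toward high-risk, which has a lower base rate.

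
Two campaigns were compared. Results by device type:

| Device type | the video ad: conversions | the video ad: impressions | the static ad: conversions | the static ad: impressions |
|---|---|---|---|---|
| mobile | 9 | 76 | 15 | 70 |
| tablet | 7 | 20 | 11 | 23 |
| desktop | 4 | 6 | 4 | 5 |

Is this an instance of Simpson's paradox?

No

Mobile: the video ad 9/76 = 11.8%, the static ad 15/70 = 21.4% → the static ad
Tablet: the video ad 7/20 = 35.0%, the static ad 11/23 = 47.8% → the static ad
Desktop: the video ad 4/6 = 66.7%, the static ad 4/5 = 80.0% → the static ad
Overall: the video ad 20/102 = 19.6%, the static ad 30/98 = 30.6% → the static ad
The static ad wins overall and in every device group — no reversal.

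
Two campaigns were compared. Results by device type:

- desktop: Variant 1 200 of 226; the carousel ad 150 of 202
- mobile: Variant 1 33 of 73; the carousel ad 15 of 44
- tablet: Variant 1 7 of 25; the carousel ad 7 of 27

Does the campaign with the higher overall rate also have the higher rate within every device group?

Yes

Desktop: Variant 1 200/226 = 88.5%, the carousel ad 150/202 = 74.3% → Variant 1
Mobile: Variant 1 33/73 = 45.2%, the carousel ad 15/44 = 34.1% → Variant 1
Tablet: Variant 1 7/25 = 28.0%, the carousel ad 7/27 = 25.9% → Variant 1
Overall: Variant 1 240/324 = 74.1%, the carousel ad 172/273 = 63.0% → Variant 1
Variant 1 wins overall and in every device group — no reversal.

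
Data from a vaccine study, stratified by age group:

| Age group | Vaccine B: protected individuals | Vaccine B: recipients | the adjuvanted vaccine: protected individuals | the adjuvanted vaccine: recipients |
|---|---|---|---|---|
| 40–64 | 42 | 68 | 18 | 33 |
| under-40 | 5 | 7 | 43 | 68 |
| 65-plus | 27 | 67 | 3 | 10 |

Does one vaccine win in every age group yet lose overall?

Yes

40–64: Vaccine B 42/68 = 61.8%, the adjuvanted vaccine 18/33 = 54.5% → Vaccine B
Under-40: Vaccine B 5/7 = 71.4%, the adjuvanted vaccine 43/68 = 63.2% → Vaccine B
65-plus: Vaccine B 27/67 = 40.3%, the adjuvanted vaccine 3/10 = 30.0% → Vaccine B
Overall: Vaccine B 74/142 = 52.1%, the adjuvanted vaccine 64/111 = 57.7% → the adjuvanted vaccine
Vaccine B wins each age group but the adjuvanted vaccine wins overall — the comparison reverses. Vaccine B's recipients skew toward 65-plus, which has a lower base rate.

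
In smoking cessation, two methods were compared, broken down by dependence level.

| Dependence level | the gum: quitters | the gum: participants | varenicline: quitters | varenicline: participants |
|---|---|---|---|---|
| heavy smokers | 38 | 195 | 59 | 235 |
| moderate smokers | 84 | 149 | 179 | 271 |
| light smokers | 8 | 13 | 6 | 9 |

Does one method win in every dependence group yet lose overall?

Heavy smokers: the gum 38/195 = 19.5%, varenicline 59/235 = 25.1% → varenicline
Moderate smokers: the gum 84/149 = 56.4%, varenicline 179/271 = 66.1% → varenicline
Light smokers: the gum 8/13 = 61.5%, varenicline 6/9 = 66.7% → varenicline
Overall: the gum 130/357 = 36.4%, varenicline 244/515 = 47.4% → varenicline
Varenicline wins overall and in every dependence group — no reversal.

No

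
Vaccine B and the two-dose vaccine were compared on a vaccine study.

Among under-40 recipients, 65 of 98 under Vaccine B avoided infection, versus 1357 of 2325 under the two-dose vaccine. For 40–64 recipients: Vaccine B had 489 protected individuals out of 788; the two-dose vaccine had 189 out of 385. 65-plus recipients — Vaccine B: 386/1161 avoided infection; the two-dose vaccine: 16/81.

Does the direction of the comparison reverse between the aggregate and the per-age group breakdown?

Under-40: Vaccine B 65/98 = 66.3%, the two-dose vaccine 1357/2325 = 58.4% → Vaccine B
40–64: Vaccine B 489/788 = 62.1%, the two-dose vaccine 189/385 = 49.1% → Vaccine B
65-plus: Vaccine B 386/1161 = 33.2%, the two-dose vaccine 16/81 = 19.8% → Vaccine B
Overall: Vaccine B 940/2047 = 45.9%, the two-dose vaccine 1562/2791 = 56.0% → the two-dose vaccine
Vaccine B wins each age group but the two-dose vaccine wins overall — the comparison reverses. Vaccine B's recipients skew toward 65-plus, which has a lower base rate.

Yes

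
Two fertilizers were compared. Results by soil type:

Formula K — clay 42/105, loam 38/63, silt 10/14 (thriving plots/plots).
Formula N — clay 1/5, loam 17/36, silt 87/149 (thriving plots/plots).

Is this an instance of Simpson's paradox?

Clay: Formula K 42/105 = 40.0%, Formula N 1/5 = 20.0% → Formula K
Loam: Formula K 38/63 = 60.3%, Formula N 17/36 = 47.2% → Formula K
Silt: Formula K 10/14 = 71.4%, Formula N 87/149 = 58.4% → Formula K
Overall: Formula K 90/182 = 49.5%, Formula N 105/190 = 55.3% → Formula N
Formula K wins each soil group but Formula N wins overall — the comparison reverses. Formula K's plots skew toward clay, which has a lower base rate.

Yes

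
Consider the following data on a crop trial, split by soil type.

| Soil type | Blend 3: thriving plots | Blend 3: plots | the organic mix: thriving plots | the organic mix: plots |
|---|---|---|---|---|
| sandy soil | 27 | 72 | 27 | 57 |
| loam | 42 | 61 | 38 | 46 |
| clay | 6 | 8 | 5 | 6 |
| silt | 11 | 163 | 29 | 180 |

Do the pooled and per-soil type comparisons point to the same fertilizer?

Sandy soil: Blend 3 27/72 = 37.5%, the organic mix 27/57 = 47.4% → the organic mix
Loam: Blend 3 42/61 = 68.9%, the organic mix 38/46 = 82.6% → the organic mix
Clay: Blend 3 6/8 = 75.0%, the organic mix 5/6 = 83.3% → the organic mix
Silt: Blend 3 11/163 = 6.7%, the organic mix 29/180 = 16.1% → the organic mix
Overall: Blend 3 86/304 = 28.3%, the organic mix 99/289 = 34.3% → the organic mix
The organic mix wins overall and in every soil group — no reversal.

Yes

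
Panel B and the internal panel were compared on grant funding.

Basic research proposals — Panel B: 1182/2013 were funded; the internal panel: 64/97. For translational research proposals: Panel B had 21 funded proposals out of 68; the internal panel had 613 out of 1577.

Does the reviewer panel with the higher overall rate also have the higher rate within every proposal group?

Basic research: Panel B 1182/2013 = 58.7%, the internal panel 64/97 = 66.0% → the internal panel
Translational research: Panel B 21/68 = 30.9%, the internal panel 613/1577 = 38.9% → the internal panel
Overall: Panel B 1203/2081 = 57.8%, the internal panel 677/1674 = 40.4% → Panel B
The internal panel wins each proposal group but Panel B wins overall — the comparison reverses. The internal panel's proposals skew toward translational research, which has a lower base rate.

No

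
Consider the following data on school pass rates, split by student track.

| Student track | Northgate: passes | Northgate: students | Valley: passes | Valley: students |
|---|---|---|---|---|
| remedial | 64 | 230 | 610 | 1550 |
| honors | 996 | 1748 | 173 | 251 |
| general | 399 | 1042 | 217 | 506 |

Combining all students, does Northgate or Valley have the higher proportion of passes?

Northgate

Remedial: Northgate 64/230 = 27.8%, Valley 610/1550 = 39.4% → Valley
Honors: Northgate 996/1748 = 57.0%, Valley 173/251 = 68.9% → Valley
General: Northgate 399/1042 = 38.3%, Valley 217/506 = 42.9% → Valley
Overall: Northgate 1459/3020 = 48.3%, Valley 1000/2307 = 43.3% → Northgate
(Valley wins every student group but Northgate wins overall — Valley's students skew toward the low-rate remedial group.)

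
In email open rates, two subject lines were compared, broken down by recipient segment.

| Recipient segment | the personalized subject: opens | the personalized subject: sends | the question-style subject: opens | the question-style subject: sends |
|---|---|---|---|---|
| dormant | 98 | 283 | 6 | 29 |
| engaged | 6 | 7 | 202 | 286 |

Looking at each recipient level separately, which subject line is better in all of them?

Dormant: the personalized subject 98/283 = 34.6%, the question-style subject 6/29 = 20.7% → the personalized subject
Engaged: the personalized subject 6/7 = 85.7%, the question-style subject 202/286 = 70.6% → the personalized subject
The personalized subject has the higher rate in both groups.

the personalized subject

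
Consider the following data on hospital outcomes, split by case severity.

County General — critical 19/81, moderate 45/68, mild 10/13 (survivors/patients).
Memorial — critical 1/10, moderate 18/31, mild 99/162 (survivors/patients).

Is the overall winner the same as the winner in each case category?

Critical: County General 19/81 = 23.5%, Memorial 1/10 = 10.0% → County General
Moderate: County General 45/68 = 66.2%, Memorial 18/31 = 58.1% → County General
Mild: County General 10/13 = 76.9%, Memorial 99/162 = 61.1% → County General
Overall: County General 74/162 = 45.7%, Memorial 118/203 = 58.1% → Memorial
County General wins each case group but Memorial wins overall — the comparison reverses. County General's patients skew toward critical, which has a lower base rate.

No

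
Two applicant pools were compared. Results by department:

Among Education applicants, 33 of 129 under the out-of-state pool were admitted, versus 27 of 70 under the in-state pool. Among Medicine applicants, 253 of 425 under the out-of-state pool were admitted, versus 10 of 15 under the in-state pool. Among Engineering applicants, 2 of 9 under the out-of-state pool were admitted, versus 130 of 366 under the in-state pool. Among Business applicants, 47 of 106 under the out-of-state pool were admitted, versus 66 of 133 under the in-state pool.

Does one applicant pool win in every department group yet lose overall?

Education: the out-of-state pool 33/129 = 25.6%, the in-state pool 27/70 = 38.6% → the in-state pool
Medicine: the out-of-state pool 253/425 = 59.5%, the in-state pool 10/15 = 66.7% → the in-state pool
Engineering: the out-of-state pool 2/9 = 22.2%, the in-state pool 130/366 = 35.5% → the in-state pool
Business: the out-of-state pool 47/106 = 44.3%, the in-state pool 66/133 = 49.6% → the in-state pool
Overall: the out-of-state pool 335/669 = 50.1%, the in-state pool 233/584 = 39.9% → the out-of-state pool
The in-state pool wins each department group but the out-of-state pool wins overall — the comparison reverses. The in-state pool's applicants skew toward Engineering, which has a lower base rate.

Yes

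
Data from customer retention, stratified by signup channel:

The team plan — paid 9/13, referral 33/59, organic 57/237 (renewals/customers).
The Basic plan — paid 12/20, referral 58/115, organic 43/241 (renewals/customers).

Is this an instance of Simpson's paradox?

Paid: the team plan 9/13 = 69.2%, the Basic plan 12/20 = 60.0% → the team plan
Referral: the team plan 33/59 = 55.9%, the Basic plan 58/115 = 50.4% → the team plan
Organic: the team plan 57/237 = 24.1%, the Basic plan 43/241 = 17.8% → the team plan
Overall: the team plan 99/309 = 32.0%, the Basic plan 113/376 = 30.1% → the team plan
The team plan wins overall and in every signup group — no reversal.

No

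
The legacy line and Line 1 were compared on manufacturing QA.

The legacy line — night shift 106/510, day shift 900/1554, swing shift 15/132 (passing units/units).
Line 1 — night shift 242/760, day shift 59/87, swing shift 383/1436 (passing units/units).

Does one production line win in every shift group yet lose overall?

Yes

Night shift: the legacy line 106/510 = 20.8%, Line 1 242/760 = 31.8% → Line 1
Day shift: the legacy line 900/1554 = 57.9%, Line 1 59/87 = 67.8% → Line 1
Swing shift: the legacy line 15/132 = 11.4%, Line 1 383/1436 = 26.7% → Line 1
Overall: the legacy line 1021/2196 = 46.5%, Line 1 684/2283 = 30.0% → the legacy line
Line 1 wins each shift group but the legacy line wins overall — the comparison reverses. Line 1's units skew toward swing shift, which has a lower base rate.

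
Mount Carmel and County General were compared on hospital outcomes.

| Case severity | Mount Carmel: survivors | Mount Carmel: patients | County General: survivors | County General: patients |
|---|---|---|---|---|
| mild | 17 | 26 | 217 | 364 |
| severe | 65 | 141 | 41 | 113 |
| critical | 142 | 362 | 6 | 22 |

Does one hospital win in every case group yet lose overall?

Mild: Mount Carmel 17/26 = 65.4%, County General 217/364 = 59.6% → Mount Carmel
Severe: Mount Carmel 65/141 = 46.1%, County General 41/113 = 36.3% → Mount Carmel
Critical: Mount Carmel 142/362 = 39.2%, County General 6/22 = 27.3% → Mount Carmel
Overall: Mount Carmel 224/529 = 42.3%, County General 264/499 = 52.9% → County General
Mount Carmel wins each case group but County General wins overall — the comparison reverses. Mount Carmel's patients skew toward critical, which has a lower base rate.

Yes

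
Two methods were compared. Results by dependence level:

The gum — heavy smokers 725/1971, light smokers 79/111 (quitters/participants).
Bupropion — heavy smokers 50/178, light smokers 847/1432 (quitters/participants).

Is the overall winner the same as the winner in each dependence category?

Heavy smokers: the gum 725/1971 = 36.8%, bupropion 50/178 = 28.1% → the gum
Light smokers: the gum 79/111 = 71.2%, bupropion 847/1432 = 59.1% → the gum
Overall: the gum 804/2082 = 38.6%, bupropion 897/1610 = 55.7% → bupropion
The gum wins each dependence group but bupropion wins overall — the comparison reverses. The gum's participants skew toward heavy smokers, which has a lower base rate.

No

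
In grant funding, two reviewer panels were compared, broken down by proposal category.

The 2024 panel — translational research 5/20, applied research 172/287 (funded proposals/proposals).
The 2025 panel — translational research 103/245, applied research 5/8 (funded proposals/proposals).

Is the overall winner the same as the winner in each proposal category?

No

Translational research: the 2024 panel 5/20 = 25.0%, the 2025 panel 103/245 = 42.0% → the 2025 panel
Applied research: the 2024 panel 172/287 = 59.9%, the 2025 panel 5/8 = 62.5% → the 2025 panel
Overall: the 2024 panel 177/307 = 57.7%, the 2025 panel 108/253 = 42.7% → the 2024 panel
The 2025 panel wins each proposal group but the 2024 panel wins overall — the comparison reverses. The 2025 panel's proposals skew toward translational research, which has a lower base rate.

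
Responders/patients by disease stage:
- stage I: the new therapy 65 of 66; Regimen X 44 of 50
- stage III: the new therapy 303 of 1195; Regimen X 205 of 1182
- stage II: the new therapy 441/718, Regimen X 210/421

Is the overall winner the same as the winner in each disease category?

Stage I: the new therapy 65/66 = 98.5%, Regimen X 44/50 = 88.0% → the new therapy
Stage III: the new therapy 303/1195 = 25.4%, Regimen X 205/1182 = 17.3% → the new therapy
Stage II: the new therapy 441/718 = 61.4%, Regimen X 210/421 = 49.9% → the new therapy
Overall: the new therapy 809/1979 = 40.9%, Regimen X 459/1653 = 27.8% → the new therapy
The new therapy wins overall and in every disease group — no reversal.

Yes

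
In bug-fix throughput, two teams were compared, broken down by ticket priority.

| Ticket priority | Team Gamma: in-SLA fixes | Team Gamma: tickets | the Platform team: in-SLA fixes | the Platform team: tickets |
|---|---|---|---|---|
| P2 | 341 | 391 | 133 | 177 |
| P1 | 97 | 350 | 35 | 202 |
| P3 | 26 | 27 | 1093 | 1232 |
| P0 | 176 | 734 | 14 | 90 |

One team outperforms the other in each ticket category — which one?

P2: Team Gamma 341/391 = 87.2%, the Platform team 133/177 = 75.1% → Team Gamma
P1: Team Gamma 97/350 = 27.7%, the Platform team 35/202 = 17.3% → Team Gamma
P3: Team Gamma 26/27 = 96.3%, the Platform team 1093/1232 = 88.7% → Team Gamma
P0: Team Gamma 176/734 = 24.0%, the Platform team 14/90 = 15.6% → Team Gamma
Team Gamma has the higher rate in all 4 groups.

Team Gamma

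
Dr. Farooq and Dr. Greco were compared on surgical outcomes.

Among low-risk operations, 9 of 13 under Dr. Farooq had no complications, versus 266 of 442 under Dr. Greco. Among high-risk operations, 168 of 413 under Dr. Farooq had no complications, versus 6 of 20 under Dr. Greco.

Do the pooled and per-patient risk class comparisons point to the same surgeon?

No

Low-risk: Dr. Farooq 9/13 = 69.2%, Dr. Greco 266/442 = 60.2% → Dr. Farooq
High-risk: Dr. Farooq 168/413 = 40.7%, Dr. Greco 6/20 = 30.0% → Dr. Farooq
Overall: Dr. Farooq 177/426 = 41.5%, Dr. Greco 272/462 = 58.9% → Dr. Greco
Dr. Farooq wins each patient risk group but Dr. Greco wins overall — the comparison reverses. Dr. Farooq's operations skew toward high-risk, which has a lower base rate.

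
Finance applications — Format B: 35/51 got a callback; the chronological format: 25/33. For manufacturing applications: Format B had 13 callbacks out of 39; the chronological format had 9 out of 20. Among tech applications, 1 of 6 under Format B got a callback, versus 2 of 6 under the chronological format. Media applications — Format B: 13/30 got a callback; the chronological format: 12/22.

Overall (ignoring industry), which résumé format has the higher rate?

the chronological format

Finance: Format B 35/51 = 68.6%, the chronological format 25/33 = 75.8% → the chronological format
Manufacturing: Format B 13/39 = 33.3%, the chronological format 9/20 = 45.0% → the chronological format
Tech: Format B 1/6 = 16.7%, the chronological format 2/6 = 33.3% → the chronological format
Media: Format B 13/30 = 43.3%, the chronological format 12/22 = 54.5% → the chronological format
Overall: Format B 62/126 = 49.2%, the chronological format 48/81 = 59.3% → the chronological format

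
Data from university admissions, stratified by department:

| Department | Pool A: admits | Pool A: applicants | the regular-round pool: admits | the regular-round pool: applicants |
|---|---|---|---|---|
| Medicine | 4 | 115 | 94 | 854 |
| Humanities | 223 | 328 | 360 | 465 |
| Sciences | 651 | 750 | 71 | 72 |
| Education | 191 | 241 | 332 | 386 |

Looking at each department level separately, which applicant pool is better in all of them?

the regular-round pool

Medicine: Pool A 4/115 = 3.5%, the regular-round pool 94/854 = 11.0% → the regular-round pool
Humanities: Pool A 223/328 = 68.0%, the regular-round pool 360/465 = 77.4% → the regular-round pool
Sciences: Pool A 651/750 = 86.8%, the regular-round pool 71/72 = 98.6% → the regular-round pool
Education: Pool A 191/241 = 79.3%, the regular-round pool 332/386 = 86.0% → the regular-round pool
The regular-round pool has the higher rate in all 4 groups.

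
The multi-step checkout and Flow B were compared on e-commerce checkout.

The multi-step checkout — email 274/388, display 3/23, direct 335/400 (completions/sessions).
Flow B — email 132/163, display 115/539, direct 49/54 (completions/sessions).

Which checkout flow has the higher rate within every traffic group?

Email: the multi-step checkout 274/388 = 70.6%, Flow B 132/163 = 81.0% → Flow B
Display: the multi-step checkout 3/23 = 13.0%, Flow B 115/539 = 21.3% → Flow B
Direct: the multi-step checkout 335/400 = 83.8%, Flow B 49/54 = 90.7% → Flow B
Flow B has the higher rate in all 3 groups.

Flow B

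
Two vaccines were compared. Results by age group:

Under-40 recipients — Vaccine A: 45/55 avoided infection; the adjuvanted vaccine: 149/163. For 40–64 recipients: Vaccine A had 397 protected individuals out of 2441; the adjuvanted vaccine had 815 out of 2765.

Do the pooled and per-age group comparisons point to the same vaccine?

Yes

Under-40: Vaccine A 45/55 = 81.8%, the adjuvanted vaccine 149/163 = 91.4% → the adjuvanted vaccine
40–64: Vaccine A 397/2441 = 16.3%, the adjuvanted vaccine 815/2765 = 29.5% → the adjuvanted vaccine
Overall: Vaccine A 442/2496 = 17.7%, the adjuvanted vaccine 964/2928 = 32.9% → the adjuvanted vaccine
The adjuvanted vaccine wins overall and in every age group — no reversal.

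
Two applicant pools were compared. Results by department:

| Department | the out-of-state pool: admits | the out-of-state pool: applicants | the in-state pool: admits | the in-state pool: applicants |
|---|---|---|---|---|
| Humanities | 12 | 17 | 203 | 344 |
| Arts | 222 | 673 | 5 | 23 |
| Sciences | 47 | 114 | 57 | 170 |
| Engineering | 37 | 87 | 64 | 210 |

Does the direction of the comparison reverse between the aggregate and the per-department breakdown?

Humanities: the out-of-state pool 12/17 = 70.6%, the in-state pool 203/344 = 59.0% → the out-of-state pool
Arts: the out-of-state pool 222/673 = 33.0%, the in-state pool 5/23 = 21.7% → the out-of-state pool
Sciences: the out-of-state pool 47/114 = 41.2%, the in-state pool 57/170 = 33.5% → the out-of-state pool
Engineering: the out-of-state pool 37/87 = 42.5%, the in-state pool 64/210 = 30.5% → the out-of-state pool
Overall: the out-of-state pool 318/891 = 35.7%, the in-state pool 329/747 = 44.0% → the in-state pool
The out-of-state pool wins each department group but the in-state pool wins overall — the comparison reverses. The out-of-state pool's applicants skew toward Arts, which has a lower base rate.

Yes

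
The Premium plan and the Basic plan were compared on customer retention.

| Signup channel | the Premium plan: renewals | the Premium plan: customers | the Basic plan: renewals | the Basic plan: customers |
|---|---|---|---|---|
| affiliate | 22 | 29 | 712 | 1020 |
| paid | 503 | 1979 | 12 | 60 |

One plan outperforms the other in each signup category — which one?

Affiliate: the Premium plan 22/29 = 75.9%, the Basic plan 712/1020 = 69.8% → the Premium plan
Paid: the Premium plan 503/1979 = 25.4%, the Basic plan 12/60 = 20.0% → the Premium plan
The Premium plan has the higher rate in both groups.

the Premium plan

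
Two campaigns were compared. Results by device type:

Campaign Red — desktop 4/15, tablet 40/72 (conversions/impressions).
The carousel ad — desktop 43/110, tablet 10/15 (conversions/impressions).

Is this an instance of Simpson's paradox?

Yes

Desktop: Campaign Red 4/15 = 26.7%, the carousel ad 43/110 = 39.1% → the carousel ad
Tablet: Campaign Red 40/72 = 55.6%, the carousel ad 10/15 = 66.7% → the carousel ad
Overall: Campaign Red 44/87 = 50.6%, the carousel ad 53/125 = 42.4% → Campaign Red
The carousel ad wins each device group but Campaign Red wins overall — the comparison reverses. The carousel ad's impressions skew toward desktop, which has a lower base rate.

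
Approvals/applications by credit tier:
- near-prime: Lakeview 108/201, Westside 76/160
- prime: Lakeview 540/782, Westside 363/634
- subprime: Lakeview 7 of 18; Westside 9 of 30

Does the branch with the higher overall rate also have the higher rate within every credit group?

Near-prime: Lakeview 108/201 = 53.7%, Westside 76/160 = 47.5% → Lakeview
Prime: Lakeview 540/782 = 69.1%, Westside 363/634 = 57.3% → Lakeview
Subprime: Lakeview 7/18 = 38.9%, Westside 9/30 = 30.0% → Lakeview
Overall: Lakeview 655/1001 = 65.4%, Westside 448/824 = 54.4% → Lakeview
Lakeview wins overall and in every credit group — no reversal.

Yes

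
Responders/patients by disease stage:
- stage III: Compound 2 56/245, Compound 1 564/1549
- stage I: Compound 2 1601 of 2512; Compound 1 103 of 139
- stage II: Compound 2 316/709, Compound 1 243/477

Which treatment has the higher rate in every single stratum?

Compound 1

Stage III: Compound 2 56/245 = 22.9%, Compound 1 564/1549 = 36.4% → Compound 1
Stage I: Compound 2 1601/2512 = 63.7%, Compound 1 103/139 = 74.1% → Compound 1
Stage II: Compound 2 316/709 = 44.6%, Compound 1 243/477 = 50.9% → Compound 1
Compound 1 has the higher rate in all 3 groups.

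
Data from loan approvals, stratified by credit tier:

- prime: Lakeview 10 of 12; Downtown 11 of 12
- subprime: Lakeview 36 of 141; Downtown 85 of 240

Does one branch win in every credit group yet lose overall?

Prime: Lakeview 10/12 = 83.3%, Downtown 11/12 = 91.7% → Downtown
Subprime: Lakeview 36/141 = 25.5%, Downtown 85/240 = 35.4% → Downtown
Overall: Lakeview 46/153 = 30.1%, Downtown 96/252 = 38.1% → Downtown
Downtown wins overall and in every credit group — no reversal.

No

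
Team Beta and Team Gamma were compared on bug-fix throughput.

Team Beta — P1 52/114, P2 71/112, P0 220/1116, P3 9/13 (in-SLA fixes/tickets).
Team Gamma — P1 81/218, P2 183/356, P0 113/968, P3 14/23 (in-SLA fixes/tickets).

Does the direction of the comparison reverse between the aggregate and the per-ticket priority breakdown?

P1: Team Beta 52/114 = 45.6%, Team Gamma 81/218 = 37.2% → Team Beta
P2: Team Beta 71/112 = 63.4%, Team Gamma 183/356 = 51.4% → Team Beta
P0: Team Beta 220/1116 = 19.7%, Team Gamma 113/968 = 11.7% → Team Beta
P3: Team Beta 9/13 = 69.2%, Team Gamma 14/23 = 60.9% → Team Beta
Overall: Team Beta 352/1355 = 26.0%, Team Gamma 391/1565 = 25.0% → Team Beta
Team Beta wins overall and in every ticket group — no reversal.

No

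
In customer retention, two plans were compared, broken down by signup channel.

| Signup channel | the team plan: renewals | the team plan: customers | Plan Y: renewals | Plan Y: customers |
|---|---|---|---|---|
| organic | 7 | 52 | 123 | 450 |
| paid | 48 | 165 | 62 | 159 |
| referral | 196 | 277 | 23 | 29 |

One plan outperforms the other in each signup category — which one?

Organic: the team plan 7/52 = 13.5%, Plan Y 123/450 = 27.3% → Plan Y
Paid: the team plan 48/165 = 29.1%, Plan Y 62/159 = 39.0% → Plan Y
Referral: the team plan 196/277 = 70.8%, Plan Y 23/29 = 79.3% → Plan Y
Plan Y has the higher rate in all 3 groups.

Plan Y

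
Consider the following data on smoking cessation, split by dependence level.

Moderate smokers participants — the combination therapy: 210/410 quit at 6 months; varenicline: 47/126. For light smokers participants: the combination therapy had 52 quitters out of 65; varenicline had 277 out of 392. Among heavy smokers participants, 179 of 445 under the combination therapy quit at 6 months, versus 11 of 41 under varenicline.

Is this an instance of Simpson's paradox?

Yes

Moderate smokers: the combination therapy 210/410 = 51.2%, varenicline 47/126 = 37.3% → the combination therapy
Light smokers: the combination therapy 52/65 = 80.0%, varenicline 277/392 = 70.7% → the combination therapy
Heavy smokers: the combination therapy 179/445 = 40.2%, varenicline 11/41 = 26.8% → the combination therapy
Overall: the combination therapy 441/920 = 47.9%, varenicline 335/559 = 59.9% → varenicline
The combination therapy wins each dependence group but varenicline wins overall — the comparison reverses. The combination therapy's participants skew toward heavy smokers, which has a lower base rate.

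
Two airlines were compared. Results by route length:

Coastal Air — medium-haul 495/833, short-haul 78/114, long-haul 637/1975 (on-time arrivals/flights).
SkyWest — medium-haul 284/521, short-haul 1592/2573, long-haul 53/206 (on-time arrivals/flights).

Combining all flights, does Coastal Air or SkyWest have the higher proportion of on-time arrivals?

Medium-haul: Coastal Air 495/833 = 59.4%, SkyWest 284/521 = 54.5% → Coastal Air
Short-haul: Coastal Air 78/114 = 68.4%, SkyWest 1592/2573 = 61.9% → Coastal Air
Long-haul: Coastal Air 637/1975 = 32.3%, SkyWest 53/206 = 25.7% → Coastal Air
Overall: Coastal Air 1210/2922 = 41.4%, SkyWest 1929/3300 = 58.5% → SkyWest
(Coastal Air wins every route group but SkyWest wins overall — Coastal Air's flights skew toward the low-rate long-haul group.)

SkyWest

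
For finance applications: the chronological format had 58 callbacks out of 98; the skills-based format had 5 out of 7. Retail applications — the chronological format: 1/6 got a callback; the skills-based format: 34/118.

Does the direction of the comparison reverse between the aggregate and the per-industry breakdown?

Yes

Finance: the chronological format 58/98 = 59.2%, the skills-based format 5/7 = 71.4% → the skills-based format
Retail: the chronological format 1/6 = 16.7%, the skills-based format 34/118 = 28.8% → the skills-based format
Overall: the chronological format 59/104 = 56.7%, the skills-based format 39/125 = 31.2% → the chronological format
The skills-based format wins each industry group but the chronological format wins overall — the comparison reverses. The skills-based format's applications skew toward retail, which has a lower base rate.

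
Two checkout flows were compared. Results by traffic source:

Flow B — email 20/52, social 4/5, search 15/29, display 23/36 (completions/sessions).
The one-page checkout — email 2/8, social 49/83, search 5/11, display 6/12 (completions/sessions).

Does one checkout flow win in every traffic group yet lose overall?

Yes

Email: Flow B 20/52 = 38.5%, the one-page checkout 2/8 = 25.0% → Flow B
Social: Flow B 4/5 = 80.0%, the one-page checkout 49/83 = 59.0% → Flow B
Search: Flow B 15/29 = 51.7%, the one-page checkout 5/11 = 45.5% → Flow B
Display: Flow B 23/36 = 63.9%, the one-page checkout 6/12 = 50.0% → Flow B
Overall: Flow B 62/122 = 50.8%, the one-page checkout 62/114 = 54.4% → the one-page checkout
Flow B wins each traffic group but the one-page checkout wins overall — the comparison reverses. Flow B's sessions skew toward email, which has a lower base rate.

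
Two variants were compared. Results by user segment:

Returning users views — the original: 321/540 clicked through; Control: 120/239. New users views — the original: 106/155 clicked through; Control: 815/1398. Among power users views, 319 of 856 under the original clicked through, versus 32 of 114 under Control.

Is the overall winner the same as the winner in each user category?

Returning users: the original 321/540 = 59.4%, Control 120/239 = 50.2% → the original
New users: the original 106/155 = 68.4%, Control 815/1398 = 58.3% → the original
Power users: the original 319/856 = 37.3%, Control 32/114 = 28.1% → the original
Overall: the original 746/1551 = 48.1%, Control 967/1751 = 55.2% → Control
The original wins each user group but Control wins overall — the comparison reverses. The original's views skew toward power users, which has a lower base rate.

No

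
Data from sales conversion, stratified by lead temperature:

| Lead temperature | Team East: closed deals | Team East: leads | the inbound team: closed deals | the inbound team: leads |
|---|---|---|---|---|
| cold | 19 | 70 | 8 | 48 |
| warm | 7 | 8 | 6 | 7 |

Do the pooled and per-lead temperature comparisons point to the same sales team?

Cold: Team East 19/70 = 27.1%, the inbound team 8/48 = 16.7% → Team East
Warm: Team East 7/8 = 87.5%, the inbound team 6/7 = 85.7% → Team East
Overall: Team East 26/78 = 33.3%, the inbound team 14/55 = 25.5% → Team East
Team East wins overall and in every lead group — no reversal.

Yes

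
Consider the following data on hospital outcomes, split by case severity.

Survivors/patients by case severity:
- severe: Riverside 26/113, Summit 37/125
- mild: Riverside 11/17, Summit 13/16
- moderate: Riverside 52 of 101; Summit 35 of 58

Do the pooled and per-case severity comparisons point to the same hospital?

Yes

Severe: Riverside 26/113 = 23.0%, Summit 37/125 = 29.6% → Summit
Mild: Riverside 11/17 = 64.7%, Summit 13/16 = 81.2% → Summit
Moderate: Riverside 52/101 = 51.5%, Summit 35/58 = 60.3% → Summit
Overall: Riverside 89/231 = 38.5%, Summit 85/199 = 42.7% → Summit
Summit wins overall and in every case group — no reversal.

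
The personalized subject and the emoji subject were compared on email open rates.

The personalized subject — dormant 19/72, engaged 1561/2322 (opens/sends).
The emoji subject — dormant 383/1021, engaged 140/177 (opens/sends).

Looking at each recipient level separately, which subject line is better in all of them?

the emoji subject

Dormant: the personalized subject 19/72 = 26.4%, the emoji subject 383/1021 = 37.5% → the emoji subject
Engaged: the personalized subject 1561/2322 = 67.2%, the emoji subject 140/177 = 79.1% → the emoji subject
The emoji subject has the higher rate in both groups.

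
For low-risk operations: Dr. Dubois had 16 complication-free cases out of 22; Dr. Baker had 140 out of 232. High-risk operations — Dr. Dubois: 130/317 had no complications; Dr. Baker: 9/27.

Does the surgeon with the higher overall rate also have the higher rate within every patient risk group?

Low-risk: Dr. Dubois 16/22 = 72.7%, Dr. Baker 140/232 = 60.3% → Dr. Dubois
High-risk: Dr. Dubois 130/317 = 41.0%, Dr. Baker 9/27 = 33.3% → Dr. Dubois
Overall: Dr. Dubois 146/339 = 43.1%, Dr. Baker 149/259 = 57.5% → Dr. Baker
Dr. Dubois wins each patient risk group but Dr. Baker wins overall — the comparison reverses. Dr. Dubois's operations skew toward high-risk, which has a lower base rate.

No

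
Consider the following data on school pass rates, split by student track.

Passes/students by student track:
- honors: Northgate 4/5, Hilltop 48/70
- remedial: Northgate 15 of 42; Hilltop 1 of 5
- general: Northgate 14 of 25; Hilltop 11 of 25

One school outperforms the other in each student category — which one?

Honors: Northgate 4/5 = 80.0%, Hilltop 48/70 = 68.6% → Northgate
Remedial: Northgate 15/42 = 35.7%, Hilltop 1/5 = 20.0% → Northgate
General: Northgate 14/25 = 56.0%, Hilltop 11/25 = 44.0% → Northgate
Northgate has the higher rate in all 3 groups.

Northgate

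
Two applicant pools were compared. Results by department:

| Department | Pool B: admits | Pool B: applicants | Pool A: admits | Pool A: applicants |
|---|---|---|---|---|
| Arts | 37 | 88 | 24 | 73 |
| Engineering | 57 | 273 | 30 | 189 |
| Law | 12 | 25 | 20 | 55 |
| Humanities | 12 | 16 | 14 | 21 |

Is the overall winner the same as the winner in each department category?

Arts: Pool B 37/88 = 42.0%, Pool A 24/73 = 32.9% → Pool B
Engineering: Pool B 57/273 = 20.9%, Pool A 30/189 = 15.9% → Pool B
Law: Pool B 12/25 = 48.0%, Pool A 20/55 = 36.4% → Pool B
Humanities: Pool B 12/16 = 75.0%, Pool A 14/21 = 66.7% → Pool B
Overall: Pool B 118/402 = 29.4%, Pool A 88/338 = 26.0% → Pool B
Pool B wins overall and in every department group — no reversal.

Yes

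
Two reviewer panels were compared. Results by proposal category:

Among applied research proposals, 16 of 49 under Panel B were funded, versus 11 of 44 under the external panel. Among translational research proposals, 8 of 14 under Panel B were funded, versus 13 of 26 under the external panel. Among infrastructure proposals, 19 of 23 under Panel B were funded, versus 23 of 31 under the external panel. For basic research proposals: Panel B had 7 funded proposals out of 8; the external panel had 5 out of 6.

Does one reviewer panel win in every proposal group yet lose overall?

Applied research: Panel B 16/49 = 32.7%, the external panel 11/44 = 25.0% → Panel B
Translational research: Panel B 8/14 = 57.1%, the external panel 13/26 = 50.0% → Panel B
Infrastructure: Panel B 19/23 = 82.6%, the external panel 23/31 = 74.2% → Panel B
Basic research: Panel B 7/8 = 87.5%, the external panel 5/6 = 83.3% → Panel B
Overall: Panel B 50/94 = 53.2%, the external panel 52/107 = 48.6% → Panel B
Panel B wins overall and in every proposal group — no reversal.

No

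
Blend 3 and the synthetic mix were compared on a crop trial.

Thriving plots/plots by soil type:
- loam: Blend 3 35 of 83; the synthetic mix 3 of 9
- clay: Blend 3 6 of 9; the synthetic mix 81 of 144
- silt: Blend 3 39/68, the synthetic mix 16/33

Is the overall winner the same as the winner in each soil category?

No

Loam: Blend 3 35/83 = 42.2%, the synthetic mix 3/9 = 33.3% → Blend 3
Clay: Blend 3 6/9 = 66.7%, the synthetic mix 81/144 = 56.2% → Blend 3
Silt: Blend 3 39/68 = 57.4%, the synthetic mix 16/33 = 48.5% → Blend 3
Overall: Blend 3 80/160 = 50.0%, the synthetic mix 100/186 = 53.8% → the synthetic mix
Blend 3 wins each soil group but the synthetic mix wins overall — the comparison reverses. Blend 3's plots skew toward loam, which has a lower base rate.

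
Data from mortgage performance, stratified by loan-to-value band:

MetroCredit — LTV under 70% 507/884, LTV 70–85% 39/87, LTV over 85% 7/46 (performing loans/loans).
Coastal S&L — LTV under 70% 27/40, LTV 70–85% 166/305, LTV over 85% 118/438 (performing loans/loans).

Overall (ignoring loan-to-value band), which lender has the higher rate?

LTV under 70%: MetroCredit 507/884 = 57.4%, Coastal S&L 27/40 = 67.5% → Coastal S&L
LTV 70–85%: MetroCredit 39/87 = 44.8%, Coastal S&L 166/305 = 54.4% → Coastal S&L
LTV over 85%: MetroCredit 7/46 = 15.2%, Coastal S&L 118/438 = 26.9% → Coastal S&L
Overall: MetroCredit 553/1017 = 54.4%, Coastal S&L 311/783 = 39.7% → MetroCredit
(Coastal S&L wins every loan-to-value group but MetroCredit wins overall — Coastal S&L's loans skew toward the low-rate LTV over 85% group.)

MetroCredit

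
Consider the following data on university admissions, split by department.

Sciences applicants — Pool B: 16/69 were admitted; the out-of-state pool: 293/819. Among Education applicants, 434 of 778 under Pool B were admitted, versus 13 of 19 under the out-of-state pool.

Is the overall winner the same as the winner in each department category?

Sciences: Pool B 16/69 = 23.2%, the out-of-state pool 293/819 = 35.8% → the out-of-state pool
Education: Pool B 434/778 = 55.8%, the out-of-state pool 13/19 = 68.4% → the out-of-state pool
Overall: Pool B 450/847 = 53.1%, the out-of-state pool 306/838 = 36.5% → Pool B
The out-of-state pool wins each department group but Pool B wins overall — the comparison reverses. The out-of-state pool's applicants skew toward Sciences, which has a lower base rate.

No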